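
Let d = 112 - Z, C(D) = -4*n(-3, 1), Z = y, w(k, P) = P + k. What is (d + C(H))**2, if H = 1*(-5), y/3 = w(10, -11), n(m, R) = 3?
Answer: 10609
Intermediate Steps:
y = -3 (y = 3*(-11 + 10) = 3*(-1) = -3)
Z = -3
H = -5
C(D) = -12 (C(D) = -4*3 = -12)
d = 115 (d = 112 - 1*(-3) = 112 + 3 = 115)
(d + C(H))**2 = (115 - 12)**2 = 103**2 = 10609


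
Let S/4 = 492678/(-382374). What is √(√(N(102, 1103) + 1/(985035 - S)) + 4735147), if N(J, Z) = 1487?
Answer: √(42313305422132559406087363 + 2989315427*√13287842004834704224046)/2989315427 ≈ 2176.0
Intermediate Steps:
S = -109484/21243 (S = 4*(492678/(-382374)) = 4*(492678*(-1/382374)) = 4*(-27371/21243) = -109484/21243 ≈ -5.1539)
√(√(N(102, 1103) + 1/(985035 - S)) + 4735147) = √(√(1487 + 1/(985035 - 1*(-109484/21243))) + 4735147) = √(√(1487 + 1/(985035 + 109484/21243)) + 4735147) = √(√(1487 + 1/(20925207989/21243)) + 4735147) = √(√(1487 + 21243/20925207989) + 4735147) = √(√(31115784300886/20925207989) + 4735147) = √(√13287842004834704224046/2989315427 + 4735147) = √(4735147 + √13287842004834704224046/2989315427)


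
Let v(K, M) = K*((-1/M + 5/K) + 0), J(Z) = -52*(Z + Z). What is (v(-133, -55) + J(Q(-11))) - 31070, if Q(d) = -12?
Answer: -1640068/55 ≈ -29819.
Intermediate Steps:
J(Z) = -104*Z
v(K, M) = K*(-1/M + 5/K)
(v(-133, -55) + J(Q(-11))) - 31070 = ((5 - 1*(-133)/(-55)) - 104*(-12)) - 31070 = ((5 - 1*(-133)*(-1/55)) + 1248) - 31070 = ((5 - 133/55) + 1248) - 31070 = (142/55 + 1248) - 31070 = 68782/55 - 31070 = -1640068/55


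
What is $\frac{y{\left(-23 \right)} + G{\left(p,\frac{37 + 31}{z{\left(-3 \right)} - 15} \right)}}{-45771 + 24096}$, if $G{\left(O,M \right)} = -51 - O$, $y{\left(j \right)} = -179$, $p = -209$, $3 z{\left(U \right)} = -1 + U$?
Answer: $\frac{7}{7225} \approx 0.00096886$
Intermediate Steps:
$z{\left(U \right)} = - \frac{1}{3} + \frac{U}{3}$ ($z{\left(U \right)} = \frac{-1 + U}{3} = - \frac{1}{3} + \frac{U}{3}$)
$\frac{y{\left(-23 \right)} + G{\left(p,\frac{37 + 31}{z{\left(-3 \right)} - 15} \right)}}{-45771 + 24096} = \frac{-179 - -158}{-45771 + 24096} = \frac{-179 + \left(-51 + 209\right)}{-21675} = \left(-179 + 158\right) \left(- \frac{1}{21675}\right) = \left(-21\right) \left(- \frac{1}{21675}\right) = \frac{7}{7225}$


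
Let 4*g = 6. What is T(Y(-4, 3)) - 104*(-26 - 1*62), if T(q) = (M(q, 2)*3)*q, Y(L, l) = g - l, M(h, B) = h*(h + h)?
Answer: 36527/4 ≈ 9131.8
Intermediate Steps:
g = 3/2 (g = (¼)*6 = 3/2 ≈ 1.5000)
M(h, B) = 2*h² (M(h, B) = h*(2*h) = 2*h²)
Y(L, l) = 3/2 - l
T(q) = 6*q³ (T(q) = ((2*q²)*3)*q = (6*q²)*q = 6*q³)
T(Y(-4, 3)) - 104*(-26 - 1*62) = 6*(3/2 - 1*3)³ - 104*(-26 - 1*62) = 6*(3/2 - 3)³ - 104*(-26 - 62) = 6*(-3/2)³ - 104*(-88) = 6*(-27/8) + 9152 = -81/4 + 9152 = 36527/4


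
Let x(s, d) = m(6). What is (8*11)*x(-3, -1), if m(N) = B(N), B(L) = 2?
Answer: 176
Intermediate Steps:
m(N) = 2
x(s, d) = 2
(8*11)*x(-3, -1) = (8*11)*2 = 88*2 = 176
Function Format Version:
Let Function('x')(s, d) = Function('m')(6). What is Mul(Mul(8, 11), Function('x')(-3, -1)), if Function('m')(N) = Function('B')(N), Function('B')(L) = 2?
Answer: 176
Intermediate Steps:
Function('m')(N) = 2
Function('x')(s, d) = 2
Mul(Mul(8, 11), Function('x')(-3, -1)) = Mul(Mul(8, 11), 2) = Mul(88, 2) = 176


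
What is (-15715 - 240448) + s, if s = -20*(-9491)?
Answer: -66343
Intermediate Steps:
s = 189820
(-15715 - 240448) + s = (-15715 - 240448) + 189820 = -256163 + 189820 = -66343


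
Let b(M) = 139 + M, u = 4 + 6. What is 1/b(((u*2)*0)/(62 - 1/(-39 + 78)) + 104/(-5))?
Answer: 5/591 ≈ 0.0084602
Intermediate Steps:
u = 10
1/b(((u*2)*0)/(62 - 1/(-39 + 78)) + 104/(-5)) = 1/(139 + (((10*2)*0)/(62 - 1/(-39 + 78)) + 104/(-5))) = 1/(139 + ((20*0)/(62 - 1/39) + 104*(-1/5))) = 1/(139 + (0/(62 - 1*1/39) - 104/5)) = 1/(139 + (0/(62 - 1/39) - 104/5)) = 1/(139 + (0/(2417/39) - 104/5)) = 1/(139 + (0*(39/2417) - 104/5)) = 1/(139 + (0 - 104/5)) = 1/(139 - 104/5) = 1/(591/5) = 5/591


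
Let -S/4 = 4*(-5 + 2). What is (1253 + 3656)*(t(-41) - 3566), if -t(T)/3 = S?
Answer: -18212390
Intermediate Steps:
S = 48 (S = -16*(-5 + 2) = -16*(-3) = -4*(-12) = 48)
t(T) = -144 (t(T) = -3*48 = -144)
(1253 + 3656)*(t(-41) - 3566) = (1253 + 3656)*(-144 - 3566) = 4909*(-3710) = -18212390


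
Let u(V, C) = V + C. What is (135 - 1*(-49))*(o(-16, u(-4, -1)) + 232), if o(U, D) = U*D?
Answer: 57408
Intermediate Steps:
u(V, C) = C + V
o(U, D) = D*U
(135 - 1*(-49))*(o(-16, u(-4, -1)) + 232) = (135 - 1*(-49))*((-1 - 4)*(-16) + 232) = (135 + 49)*(-5*(-16) + 232) = 184*(80 + 232) = 184*312 = 57408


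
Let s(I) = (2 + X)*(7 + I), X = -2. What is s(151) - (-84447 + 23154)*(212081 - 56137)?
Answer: 9558275592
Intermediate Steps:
s(I) = 0 (s(I) = (2 - 2)*(7 + I) = 0*(7 + I) = 0)
s(151) - (-84447 + 23154)*(212081 - 56137) = 0 - (-84447 + 23154)*(212081 - 56137) = 0 - (-61293)*155944 = 0 - 1*(-9558275592) = 0 + 9558275592 = 9558275592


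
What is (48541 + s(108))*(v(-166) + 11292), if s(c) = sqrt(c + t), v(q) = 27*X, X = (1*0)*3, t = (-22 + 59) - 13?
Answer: 548124972 + 22584*sqrt(33) ≈ 5.4825e+8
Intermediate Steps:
t = 24 (t = 37 - 13 = 24)
X = 0 (X = 0*3 = 0)
v(q) = 0 (v(q) = 27*0 = 0)
s(c) = sqrt(24 + c) (s(c) = sqrt(c + 24) = sqrt(24 + c))
(48541 + s(108))*(v(-166) + 11292) = (48541 + sqrt(24 + 108))*(0 + 11292) = (48541 + sqrt(132))*11292 = (48541 + 2*sqrt(33))*11292 = 548124972 + 22584*sqrt(33)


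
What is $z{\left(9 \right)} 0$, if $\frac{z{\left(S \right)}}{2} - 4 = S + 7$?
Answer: $0$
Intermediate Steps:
$z{\left(S \right)} = 22 + 2 S$ ($z{\left(S \right)} = 8 + 2 \left(S + 7\right) = 8 + 2 \left(7 + S\right) = 8 + \left(14 + 2 S\right) = 22 + 2 S$)
$z{\left(9 \right)} 0 = \left(22 + 2 \cdot 9\right) 0 = \left(22 + 18\right) 0 = 40 \cdot 0 = 0$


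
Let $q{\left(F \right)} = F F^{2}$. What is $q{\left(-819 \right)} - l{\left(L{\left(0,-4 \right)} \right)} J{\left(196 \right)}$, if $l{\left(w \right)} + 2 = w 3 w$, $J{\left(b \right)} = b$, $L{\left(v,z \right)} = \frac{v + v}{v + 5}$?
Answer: $-549352867$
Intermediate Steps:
$L{\left(v,z \right)} = \frac{2 v}{5 + v}$
$q{\left(F \right)} = F^{3}$
$l{\left(w \right)} = -2 + 3 w^{2}$ ($l{\left(w \right)} = -2 + w 3 w = -2 + 3 w w = -2 + 3 w^{2}$)
$q{\left(-819 \right)} - l{\left(L{\left(0,-4 \right)} \right)} J{\left(196 \right)} = \left(-819\right)^{3} - \left(-2 + 3 \left(2 \cdot 0 \frac{1}{5 + 0}\right)^{2}\right) 196 = -549353259 - \left(-2 + 3 \left(2 \cdot 0 \cdot \frac{1}{5}\right)^{2}\right) 196 = -549353259 - \left(-2 + 3 \cdot 0^{2}\right) 196 = -549353259 - \left(-2 + 3 \cdot 0\right) 196 = -549353259 - \left(-2 + 0\right) 196 = -549353259 - \left(-2\right) 196 = -549353259 - -392 = -549353259 + 392 = -549352867$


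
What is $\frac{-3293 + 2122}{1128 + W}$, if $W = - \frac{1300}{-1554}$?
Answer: $- \frac{909867}{877106} \approx -1.0374$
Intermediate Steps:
$W = \frac{650}{777}$ ($W = \left(-1300\right) \left(- \frac{1}{1554}\right) = \frac{650}{777} \approx 0.83655$)
$\frac{-3293 + 2122}{1128 + W} = \frac{-3293 + 2122}{1128 + \frac{650}{777}} = - \frac{1171}{\frac{877106}{777}} = \left(-1171\right) \frac{777}{877106} = - \frac{909867}{877106}$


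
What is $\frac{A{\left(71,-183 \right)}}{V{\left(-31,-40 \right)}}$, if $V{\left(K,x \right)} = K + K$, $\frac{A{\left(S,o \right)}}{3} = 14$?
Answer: $- \frac{21}{31} \approx -0.67742$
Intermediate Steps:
$A{\left(S,o \right)} = 42$ ($A{\left(S,o \right)} = 3 \cdot 14 = 42$)
$V{\left(K,x \right)} = 2 K$
$\frac{A{\left(71,-183 \right)}}{V{\left(-31,-40 \right)}} = \frac{42}{2 \left(-31\right)} = \frac{42}{-62} = 42 \left(- \frac{1}{62}\right) = - \frac{21}{31}$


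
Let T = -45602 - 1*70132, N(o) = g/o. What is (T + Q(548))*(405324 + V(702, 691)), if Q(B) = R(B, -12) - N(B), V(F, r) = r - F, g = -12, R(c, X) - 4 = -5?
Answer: -6426518091596/137 ≈ -4.6909e+10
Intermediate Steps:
R(c, X) = -1 (R(c, X) = 4 - 5 = -1)
N(o) = -12/o
T = -115734 (T = -45602 - 70132 = -115734)
Q(B) = -1 + 12/B (Q(B) = -1 - (-12)/B = -1 + 12/B)
(T + Q(548))*(405324 + V(702, 691)) = (-115734 + (12 - 1*548)/548)*(405324 + (691 - 1*702)) = (-115734 + (12 - 548)/548)*(405324 + (691 - 702)) = (-115734 + (1/548)*(-536))*(405324 - 11) = (-115734 - 134/137)*405313 = -15855692/137*405313 = -6426518091596/137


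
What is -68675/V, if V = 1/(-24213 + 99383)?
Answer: -5162299750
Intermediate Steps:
V = 1/75170 ≈ 1.3303e-5
-68675/V = -68675/1/75170 = -68675*75170 = -5162299750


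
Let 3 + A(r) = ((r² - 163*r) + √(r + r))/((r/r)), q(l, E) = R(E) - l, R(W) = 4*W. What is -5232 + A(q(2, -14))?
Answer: 7583 + 2*I*√29 ≈ 7583.0 + 10.77*I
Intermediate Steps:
q(l, E) = -l + 4*E (q(l, E) = 4*E - l = -l + 4*E)
A(r) = -3 + r² - 163*r + √2*√r (A(r) = -3 + ((r² - 163*r) + √(r + r))/((r/r)) = -3 + ((r² - 163*r) + √(2*r))/1 = -3 + ((r² - 163*r) + √2*√r)*1 = -3 + (r² - 163*r + √2*√r)*1 = -3 + (r² - 163*r + √2*√r) = -3 + r² - 163*r + √2*√r)
-5232 + A(q(2, -14)) = -5232 + (-3 + (-1*2 + 4*(-14))² - 163*(-1*2 + 4*(-14)) + √2*√(-1*2 + 4*(-14))) = -5232 + (-3 + (-2 - 56)² - 163*(-2 - 56) + √2*√(-2 - 56)) = -5232 + (-3 + (-58)² - 163*(-58) + √2*√(-58)) = -5232 + (-3 + 3364 + 9454 + √2*(I*√58)) = -5232 + (-3 + 3364 + 9454 + 2*I*√29) = -5232 + (12815 + 2*I*√29) = 7583 + 2*I*√29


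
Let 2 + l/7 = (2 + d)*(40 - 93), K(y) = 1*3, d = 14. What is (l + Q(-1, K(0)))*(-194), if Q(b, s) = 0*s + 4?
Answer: 1153524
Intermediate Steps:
K(y) = 3
l = -5950 (l = -14 + 7*((2 + 14)*(40 - 93)) = -14 + 7*(16*(-53)) = -14 + 7*(-848) = -14 - 5936 = -5950)
Q(b, s) = 4 (Q(b, s) = 0 + 4 = 4)
(l + Q(-1, K(0)))*(-194) = (-5950 + 4)*(-194) = -5946*(-194) = 1153524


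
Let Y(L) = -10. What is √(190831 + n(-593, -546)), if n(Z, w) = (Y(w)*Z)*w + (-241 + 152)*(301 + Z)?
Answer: I*√3020961 ≈ 1738.1*I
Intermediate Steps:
n(Z, w) = -26789 - 89*Z - 10*Z*w (n(Z, w) = (-10*Z)*w + (-241 + 152)*(301 + Z) = -10*Z*w - 89*(301 + Z) = -10*Z*w + (-26789 - 89*Z) = -26789 - 89*Z - 10*Z*w)
√(190831 + n(-593, -546)) = √(190831 + (-26789 - 89*(-593) - 10*(-593)*(-546))) = √(190831 + (-26789 + 52777 - 3237780)) = √(190831 - 3211792) = √(-3020961) = I*√3020961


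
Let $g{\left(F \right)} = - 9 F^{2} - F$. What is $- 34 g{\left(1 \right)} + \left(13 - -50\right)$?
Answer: $403$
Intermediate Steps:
$g{\left(F \right)} = - F - 9 F^{2}$
$- 34 g{\left(1 \right)} + \left(13 - -50\right) = - 34 \left(\left(-1\right) 1 \left(1 + 9 \cdot 1\right)\right) + \left(13 - -50\right) = - 34 \left(\left(-1\right) 1 \left(1 + 9\right)\right) + \left(13 + 50\right) = - 34 \left(\left(-1\right) 1 \cdot 10\right) + 63 = \left(-34\right) \left(-10\right) + 63 = 340 + 63 = 403$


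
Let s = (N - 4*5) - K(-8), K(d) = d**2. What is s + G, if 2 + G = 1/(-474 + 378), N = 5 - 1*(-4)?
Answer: -7393/96 ≈ -77.010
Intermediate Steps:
N = 9 (N = 5 + 4 = 9)
G = -193/96 (G = -2 + 1/(-474 + 378) = -2 + 1/(-96) = -2 - 1/96 = -193/96 ≈ -2.0104)
s = -75 (s = (9 - 4*5) - 1*(-8)**2 = (9 - 20) - 1*64 = -11 - 64 = -75)
s + G = -75 - 193/96 = -7393/96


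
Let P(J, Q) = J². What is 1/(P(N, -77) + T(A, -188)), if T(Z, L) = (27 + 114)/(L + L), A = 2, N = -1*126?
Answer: 8/127005 ≈ 6.2990e-5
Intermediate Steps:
N = -126
T(Z, L) = 141/(2*L) (T(Z, L) = 141/((2*L)) = 141*(1/(2*L)) = 141/(2*L))
1/(P(N, -77) + T(A, -188)) = 1/((-126)² + (141/2)/(-188)) = 1/(15876 + (141/2)*(-1/188)) = 1/(15876 - 3/8) = 1/(127005/8) = 8/127005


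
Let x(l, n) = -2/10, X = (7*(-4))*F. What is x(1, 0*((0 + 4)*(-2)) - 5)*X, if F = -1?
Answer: -28/5 ≈ -5.6000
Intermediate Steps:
X = 28 (X = (7*(-4))*(-1) = -28*(-1) = 28)
x(l, n) = -1/5 (x(l, n) = -2*1/10 = -1/5)
x(1, 0*((0 + 4)*(-2)) - 5)*X = -1/5*28 = -28/5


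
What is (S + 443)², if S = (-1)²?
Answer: 197136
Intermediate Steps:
S = 1
(S + 443)² = (1 + 443)² = 444² = 197136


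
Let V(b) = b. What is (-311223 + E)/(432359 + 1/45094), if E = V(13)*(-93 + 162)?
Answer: -4664613548/6498932249 ≈ -0.71775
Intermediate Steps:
E = 897 (E = 13*(-93 + 162) = 13*69 = 897)
(-311223 + E)/(432359 + 1/45094) = (-311223 + 897)/(432359 + 1/45094) = -310326/(432359 + 1/45094) = -310326/19496796747/45094 = -310326*45094/19496796747 = -4664613548/6498932249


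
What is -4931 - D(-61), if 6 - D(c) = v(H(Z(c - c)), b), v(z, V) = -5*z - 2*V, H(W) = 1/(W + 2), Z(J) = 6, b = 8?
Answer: -39629/8 ≈ -4953.6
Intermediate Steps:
H(W) = 1/(2 + W)
D(c) = 181/8 (D(c) = 6 - (-5/(2 + 6) - 2*8) = 6 - (-5/8 - 16) = 6 - 1*(-133/8) = 6 + 133/8 = 181/8)
-4931 - D(-61) = -4931 - 1*181/8 = -4931 - 181/8 = -39629/8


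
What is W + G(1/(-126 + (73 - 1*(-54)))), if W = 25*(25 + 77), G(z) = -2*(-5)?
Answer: 2560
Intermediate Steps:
G(z) = 10
W = 2550 (W = 25*102 = 2550)
W + G(1/(-126 + (73 - 1*(-54)))) = 2550 + 10 = 2560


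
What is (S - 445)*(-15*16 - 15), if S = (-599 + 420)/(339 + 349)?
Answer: 78116445/688 ≈ 1.1354e+5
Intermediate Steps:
S = -179/688 ≈ -0.26017
(S - 445)*(-15*16 - 15) = (-179/688 - 445)*(-15*16 - 15) = -306339*(-240 - 15)/688 = -306339/688*(-255) = 78116445/688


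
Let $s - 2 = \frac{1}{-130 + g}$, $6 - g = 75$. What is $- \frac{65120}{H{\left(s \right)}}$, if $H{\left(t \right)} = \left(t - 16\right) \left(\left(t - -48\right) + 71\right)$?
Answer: $\frac{1289408560}{33552693} \approx 38.429$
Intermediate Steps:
$g = -69$ ($g = 6 - 75 = -69$)
$s = \frac{397}{199}$ ($s = 2 + \frac{1}{-130 - 69} = 2 + \frac{1}{-199} = 2 - \frac{1}{199} = \frac{397}{199} \approx 1.995$)
$H{\left(t \right)} = \left(-16 + t\right) \left(119 + t\right)$ ($H{\left(t \right)} = \left(-16 + t\right) \left(\left(t + 48\right) + 71\right) = \left(-16 + t\right) \left(\left(48 + t\right) + 71\right) = \left(-16 + t\right) \left(119 + t\right)$)
$- \frac{65120}{H{\left(s \right)}} = - \frac{65120}{-1904 + \left(\frac{397}{199}\right)^{2} + 103 \cdot \frac{397}{199}} = - \frac{65120}{-1904 + \frac{157609}{39601} + \frac{40891}{199}} = - \frac{65120}{- \frac{67105386}{39601}} = \left(-65120\right) \left(- \frac{39601}{67105386}\right) = \frac{1289408560}{33552693}$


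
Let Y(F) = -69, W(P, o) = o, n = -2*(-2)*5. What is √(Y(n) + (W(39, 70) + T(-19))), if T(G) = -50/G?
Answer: √1311/19 ≈ 1.9057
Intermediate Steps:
n = 20 (n = 4*5 = 20)
√(Y(n) + (W(39, 70) + T(-19))) = √(-69 + (70 - 50/(-19))) = √(-69 + (70 - 50*(-1/19))) = √(-69 + (70 + 50/19)) = √(-69 + 1380/19) = √(69/19) = √1311/19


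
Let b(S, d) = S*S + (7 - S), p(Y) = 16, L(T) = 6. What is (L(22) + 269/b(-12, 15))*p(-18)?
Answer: 19952/163 ≈ 122.40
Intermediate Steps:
b(S, d) = 7 + S² - S (b(S, d) = S² + (7 - S) = 7 + S² - S)
(L(22) + 269/b(-12, 15))*p(-18) = (6 + 269/(7 + (-12)² - 1*(-12)))*16 = (6 + 269/(7 + 144 + 12))*16 = (6 + 269/163)*16 = (1247/163)*16 = 19952/163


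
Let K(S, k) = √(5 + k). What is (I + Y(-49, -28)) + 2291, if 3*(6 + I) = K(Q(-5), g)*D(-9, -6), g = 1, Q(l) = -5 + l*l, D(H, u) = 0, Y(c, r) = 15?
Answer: 2300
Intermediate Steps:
Q(l) = -5 + l²
I = -6 (I = -6 + (√(5 + 1)*0)/3 = -6 + (√6*0)/3 = -6 + (⅓)*0 = -6 + 0 = -6)
(I + Y(-49, -28)) + 2291 = (-6 + 15) + 2291 = 9 + 2291 = 2300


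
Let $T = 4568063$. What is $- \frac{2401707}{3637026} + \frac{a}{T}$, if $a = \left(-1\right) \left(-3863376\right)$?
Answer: $\frac{218489755}{1178560254} \approx 0.18539$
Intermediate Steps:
$a = 3863376$
$- \frac{2401707}{3637026} + \frac{a}{T} = - \frac{2401707}{3637026} + \frac{3863376}{4568063} = \left(-2401707\right) \frac{1}{3637026} + 3863376 \cdot \frac{1}{4568063} = - \frac{21637}{32766} + \frac{3863376}{4568063} = \frac{218489755}{1178560254}$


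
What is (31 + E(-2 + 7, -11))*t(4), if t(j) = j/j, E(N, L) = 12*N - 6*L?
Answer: 157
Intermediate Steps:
E(N, L) = -6*L + 12*N
t(j) = 1
(31 + E(-2 + 7, -11))*t(4) = (31 + (-6*(-11) + 12*(-2 + 7)))*1 = (31 + (66 + 12*5))*1 = (31 + (66 + 60))*1 = (31 + 126)*1 = 157*1 = 157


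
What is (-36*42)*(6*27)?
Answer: -244944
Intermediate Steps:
(-36*42)*(6*27) = -1512*162 = -244944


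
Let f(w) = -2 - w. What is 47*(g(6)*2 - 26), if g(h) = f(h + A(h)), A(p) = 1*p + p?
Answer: -3102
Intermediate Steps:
A(p) = 2*p (A(p) = p + p = 2*p)
g(h) = -2 - 3*h (g(h) = -2 - (h + 2*h) = -2 - 3*h)
47*(g(6)*2 - 26) = 47*((-2 - 3*6)*2 - 26) = 47*((-2 - 18)*2 - 26) = 47*(-20*2 - 26) = 47*(-40 - 26) = 47*(-66) = -3102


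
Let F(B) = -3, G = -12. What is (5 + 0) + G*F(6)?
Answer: 41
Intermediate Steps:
(5 + 0) + G*F(6) = (5 + 0) - 12*(-3) = 5 + 36 = 41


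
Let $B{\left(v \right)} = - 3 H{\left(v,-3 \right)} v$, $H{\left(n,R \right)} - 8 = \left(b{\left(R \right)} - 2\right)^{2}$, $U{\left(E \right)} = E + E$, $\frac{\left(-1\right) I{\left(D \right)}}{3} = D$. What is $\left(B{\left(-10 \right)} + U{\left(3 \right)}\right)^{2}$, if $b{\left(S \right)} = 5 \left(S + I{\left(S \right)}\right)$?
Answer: $564822756$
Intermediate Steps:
$I{\left(D \right)} = - 3 D$
$b{\left(S \right)} = - 10 S$ ($b{\left(S \right)} = 5 \left(S - 3 S\right) = 5 \left(- 2 S\right) = - 10 S$)
$U{\left(E \right)} = 2 E$
$H{\left(n,R \right)} = 8 + \left(-2 - 10 R\right)^{2}$ ($H{\left(n,R \right)} = 8 + \left(- 10 R - 2\right)^{2} = 8 + \left(-2 - 10 R\right)^{2}$)
$B{\left(v \right)} = - 2376 v$ ($B{\left(v \right)} = - 3 \left(8 + 4 \left(1 + 5 \left(-3\right)\right)^{2}\right) v = - 3 \left(8 + 4 \left(1 - 15\right)^{2}\right) v = - 3 \left(8 + 4 \left(-14\right)^{2}\right) v = - 3 \left(8 + 4 \cdot 196\right) v = - 3 \left(8 + 784\right) v = \left(-3\right) 792 v = - 2376 v$)
$\left(B{\left(-10 \right)} + U{\left(3 \right)}\right)^{2} = \left(\left(-2376\right) \left(-10\right) + 2 \cdot 3\right)^{2} = \left(23760 + 6\right)^{2} = 23766^{2} = 564822756$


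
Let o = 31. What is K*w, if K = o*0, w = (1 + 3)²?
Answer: 0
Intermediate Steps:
w = 16 (w = 4² = 16)
K = 0 (K = 31*0 = 0)
K*w = 0*16 = 0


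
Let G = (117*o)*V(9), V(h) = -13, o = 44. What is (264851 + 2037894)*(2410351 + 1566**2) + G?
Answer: 11197574163791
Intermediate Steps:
G = -66924 (G = (117*44)*(-13) = 5148*(-13) = -66924)
(264851 + 2037894)*(2410351 + 1566**2) + G = (264851 + 2037894)*(2410351 + 1566**2) - 66924 = 2302745*(2410351 + 2452356) - 66924 = 2302745*4862707 - 66924 = 11197574230715 - 66924 = 11197574163791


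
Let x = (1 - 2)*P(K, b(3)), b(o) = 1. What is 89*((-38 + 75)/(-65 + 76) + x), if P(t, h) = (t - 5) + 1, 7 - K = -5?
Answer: -4539/11 ≈ -412.64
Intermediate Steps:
K = 12 (K = 7 - 1*(-5) = 7 + 5 = 12)
P(t, h) = -4 + t (P(t, h) = (-5 + t) + 1 = -4 + t)
x = -8 (x = (1 - 2)*(-4 + 12) = -1*8 = -8)
89*((-38 + 75)/(-65 + 76) + x) = 89*((-38 + 75)/(-65 + 76) - 8) = 89*(37/11 - 8) = 89*(-51/11) = -4539/11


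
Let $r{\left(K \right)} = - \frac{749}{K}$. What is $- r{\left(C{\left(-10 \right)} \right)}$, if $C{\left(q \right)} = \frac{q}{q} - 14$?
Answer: $- \frac{749}{13} \approx -57.615$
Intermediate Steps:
$C{\left(q \right)} = -13$ ($C{\left(q \right)} = 1 - 14 = -13$)
$- r{\left(C{\left(-10 \right)} \right)} = - \frac{-749}{-13} = - \frac{\left(-749\right) \left(-1\right)}{13} = \left(-1\right) \frac{749}{13} = - \frac{749}{13}$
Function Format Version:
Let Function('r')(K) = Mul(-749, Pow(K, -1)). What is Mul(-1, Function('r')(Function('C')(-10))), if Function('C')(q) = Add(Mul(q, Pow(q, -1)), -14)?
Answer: Rational(-749, 13) ≈ -57.615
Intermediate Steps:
Function('C')(q) = -13 (Function('C')(q) = Add(1, -14) = -13)
Mul(-1, Function('r')(Function('C')(-10))) = Mul(-1, Mul(-749, Pow(-13, -1))) = Mul(-1, Mul(-749, Rational(-1, 13))) = Mul(-1, Rational(749, 13)) = Rational(-749, 13)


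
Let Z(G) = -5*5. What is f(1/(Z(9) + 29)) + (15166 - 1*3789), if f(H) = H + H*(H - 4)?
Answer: 182021/16 ≈ 11376.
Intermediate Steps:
Z(G) = -25
f(H) = H + H*(-4 + H)
f(1/(Z(9) + 29)) + (15166 - 1*3789) = (-3 + 1/(-25 + 29))/(-25 + 29) + (15166 - 1*3789) = (-3 + 1/4)/4 + (15166 - 3789) = (-3 + ¼)/4 + 11377 = (¼)*(-11/4) + 11377 = -11/16 + 11377 = 182021/16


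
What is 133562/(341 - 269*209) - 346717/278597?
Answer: -2572023567/707636380 ≈ -3.6347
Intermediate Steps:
133562/(341 - 269*209) - 346717/278597 = 133562/(341 - 56221) - 346717*1/278597 = 133562/(-55880) - 346717/278597 = 133562*(-1/55880) - 346717/278597 = -6071/2540 - 346717/278597 = -2572023567/707636380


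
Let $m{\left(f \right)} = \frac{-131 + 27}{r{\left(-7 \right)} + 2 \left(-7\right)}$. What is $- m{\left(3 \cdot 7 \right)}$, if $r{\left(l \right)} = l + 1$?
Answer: $- \frac{26}{5} \approx -5.2$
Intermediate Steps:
$r{\left(l \right)} = 1 + l$
$m{\left(f \right)} = \frac{26}{5}$ ($m{\left(f \right)} = \frac{-131 + 27}{\left(1 - 7\right) + 2 \left(-7\right)} = - \frac{104}{-6 - 14} = - \frac{104}{-20} = \left(-104\right) \left(- \frac{1}{20}\right) = \frac{26}{5}$)
$- m{\left(3 \cdot 7 \right)} = \left(-1\right) \frac{26}{5} = - \frac{26}{5}$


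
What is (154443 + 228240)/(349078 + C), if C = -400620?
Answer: -382683/51542 ≈ -7.4247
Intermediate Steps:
(154443 + 228240)/(349078 + C) = (154443 + 228240)/(349078 - 400620) = 382683/(-51542) = 382683*(-1/51542) = -382683/51542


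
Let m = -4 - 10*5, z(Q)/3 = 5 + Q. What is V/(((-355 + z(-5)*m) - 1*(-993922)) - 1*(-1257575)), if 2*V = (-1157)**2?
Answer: 1338649/4502284 ≈ 0.29733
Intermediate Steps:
z(Q) = 15 + 3*Q (z(Q) = 3*(5 + Q) = 15 + 3*Q)
m = -54 (m = -4 - 50 = -54)
V = 1338649/2 (V = (1/2)*(-1157)**2 = (1/2)*1338649 = 1338649/2 ≈ 6.6932e+5)
V/(((-355 + z(-5)*m) - 1*(-993922)) - 1*(-1257575)) = 1338649/(2*(((-355 + (15 + 3*(-5))*(-54)) - 1*(-993922)) - 1*(-1257575))) = 1338649/(2*(((-355 + (15 - 15)*(-54)) + 993922) + 1257575)) = 1338649/(2*(((-355 + 0*(-54)) + 993922) + 1257575)) = 1338649/(2*(((-355 + 0) + 993922) + 1257575)) = 1338649/(2*((-355 + 993922) + 1257575)) = 1338649/(2*(993567 + 1257575)) = (1338649/2)/2251142 = (1338649/2)*(1/2251142) = 1338649/4502284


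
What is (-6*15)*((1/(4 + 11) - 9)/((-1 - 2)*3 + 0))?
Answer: -268/3 ≈ -89.333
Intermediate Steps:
(-6*15)*((1/(4 + 11) - 9)/((-1 - 2)*3 + 0)) = -90*(1/15 - 9)/(-3*3 + 0) = -90*(1/15 - 9)/(-9 + 0) = -(-804)/(-9) = -(-804)*(-1)/9 = -90*134/135 = -268/3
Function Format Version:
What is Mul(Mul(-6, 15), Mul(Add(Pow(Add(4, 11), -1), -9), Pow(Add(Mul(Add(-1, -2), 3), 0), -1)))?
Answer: Rational(-268, 3) ≈ -89.333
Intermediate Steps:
Mul(Mul(-6, 15), Mul(Add(Pow(Add(4, 11), -1), -9), Pow(Add(Mul(Add(-1, -2), 3), 0), -1))) = Mul(-90, Mul(Add(Pow(15, -1), -9), Pow(Add(Mul(-3, 3), 0), -1))) = Mul(-90, Mul(Add(Rational(1, 15), -9), Pow(Add(-9, 0), -1))) = Mul(-90, Mul(Rational(-134, 15), Pow(-9, -1))) = Mul(-90, Mul(Rational(-134, 15), Rational(-1, 9))) = Mul(-90, Rational(134, 135)) = Rational(-268, 3)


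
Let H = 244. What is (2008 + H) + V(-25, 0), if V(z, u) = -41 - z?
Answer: 2236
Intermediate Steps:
(2008 + H) + V(-25, 0) = (2008 + 244) + (-41 - 1*(-25)) = 2252 + (-41 + 25) = 2252 - 16 = 2236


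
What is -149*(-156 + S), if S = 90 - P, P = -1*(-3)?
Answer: 10281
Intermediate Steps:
P = 3
S = 87 (S = 90 - 1*3 = 90 - 3 = 87)
-149*(-156 + S) = -149*(-156 + 87) = -149*(-69) = 10281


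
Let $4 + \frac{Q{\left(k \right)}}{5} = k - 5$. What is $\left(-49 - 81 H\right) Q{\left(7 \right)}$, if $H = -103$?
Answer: $-82940$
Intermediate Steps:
$Q{\left(k \right)} = -45 + 5 k$ ($Q{\left(k \right)} = -20 + 5 \left(k - 5\right) = -20 + 5 \left(-5 + k\right) = -20 + \left(-25 + 5 k\right) = -45 + 5 k$)
$\left(-49 - 81 H\right) Q{\left(7 \right)} = \left(-49 - -8343\right) \left(-45 + 5 \cdot 7\right) = \left(-49 + 8343\right) \left(-45 + 35\right) = 8294 \left(-10\right) = -82940$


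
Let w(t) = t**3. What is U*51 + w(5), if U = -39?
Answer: -1864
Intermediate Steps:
U*51 + w(5) = -39*51 + 5**3 = -1989 + 125 = -1864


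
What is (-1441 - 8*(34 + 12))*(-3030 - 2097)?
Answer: 9274743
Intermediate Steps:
(-1441 - 8*(34 + 12))*(-3030 - 2097) = (-1441 - 8*46)*(-5127) = (-1441 - 368)*(-5127) = -1809*(-5127) = 9274743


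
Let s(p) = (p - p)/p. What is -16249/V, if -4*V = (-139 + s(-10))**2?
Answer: 64996/19321 ≈ 3.3640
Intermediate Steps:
s(p) = 0 (s(p) = 0/p = 0)
V = -19321/4 (V = -(-139 + 0)**2/4 = -1/4*(-139)**2 = -1/4*19321 = -19321/4 ≈ -4830.3)
-16249/V = -16249/(-19321/4) = -16249*(-4/19321) = 64996/19321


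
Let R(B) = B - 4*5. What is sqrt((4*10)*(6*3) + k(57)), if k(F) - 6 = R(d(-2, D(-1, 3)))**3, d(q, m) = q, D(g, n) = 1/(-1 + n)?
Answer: 11*I*sqrt(82) ≈ 99.609*I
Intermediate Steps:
R(B) = -20 + B (R(B) = B - 20 = -20 + B)
k(F) = -10642 (k(F) = 6 + (-20 - 2)**3 = 6 + (-22)**3 = 6 - 10648 = -10642)
sqrt((4*10)*(6*3) + k(57)) = sqrt((4*10)*(6*3) - 10642) = sqrt(40*18 - 10642) = sqrt(720 - 10642) = sqrt(-9922) = 11*I*sqrt(82)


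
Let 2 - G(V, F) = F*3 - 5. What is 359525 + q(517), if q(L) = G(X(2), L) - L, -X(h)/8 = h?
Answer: 357464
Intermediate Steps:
X(h) = -8*h
G(V, F) = 7 - 3*F (G(V, F) = 2 - (F*3 - 5) = 2 - (3*F - 5) = 2 - (-5 + 3*F) = 2 + (5 - 3*F) = 7 - 3*F)
q(L) = 7 - 4*L (q(L) = (7 - 3*L) - L = 7 - 4*L)
359525 + q(517) = 359525 + (7 - 4*517) = 359525 + (7 - 2068) = 359525 - 2061 = 357464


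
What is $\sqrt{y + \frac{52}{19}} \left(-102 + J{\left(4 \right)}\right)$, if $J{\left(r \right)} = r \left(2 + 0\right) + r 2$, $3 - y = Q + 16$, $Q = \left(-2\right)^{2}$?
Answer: $- \frac{86 i \sqrt{5149}}{19} \approx - 324.79 i$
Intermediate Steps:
$Q = 4$
$y = -17$ ($y = 3 - \left(4 + 16\right) = 3 - 20 = -17$)
$J{\left(r \right)} = 4 r$ ($J{\left(r \right)} = r 2 + 2 r = 2 r + 2 r = 4 r$)
$\sqrt{y + \frac{52}{19}} \left(-102 + J{\left(4 \right)}\right) = \sqrt{-17 + \frac{52}{19}} \left(-102 + 4 \cdot 4\right) = \sqrt{-17 + 52 \cdot \frac{1}{19}} \left(-102 + 16\right) = \sqrt{-17 + \frac{52}{19}} \left(-86\right) = \sqrt{- \frac{271}{19}} \left(-86\right) = \frac{i \sqrt{5149}}{19} \left(-86\right) = - \frac{86 i \sqrt{5149}}{19}$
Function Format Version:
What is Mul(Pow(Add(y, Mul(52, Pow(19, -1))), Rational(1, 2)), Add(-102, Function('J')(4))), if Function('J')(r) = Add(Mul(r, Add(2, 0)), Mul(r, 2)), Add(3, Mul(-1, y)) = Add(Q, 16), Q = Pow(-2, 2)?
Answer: Mul(Rational(-86, 19), I, Pow(5149, Rational(1, 2))) ≈ Mul(-324.79, I)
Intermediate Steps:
Q = 4
y = -17 (y = Add(3, Mul(-1, Add(4, 16))) = Add(3, Mul(-1, 20)) = Add(3, -20) = -17)
Function('J')(r) = Mul(4, r) (Function('J')(r) = Add(Mul(r, 2), Mul(2, r)) = Add(Mul(2, r), Mul(2, r)) = Mul(4, r))
Mul(Pow(Add(y, Mul(52, Pow(19, -1))), Rational(1, 2)), Add(-102, Function('J')(4))) = Mul(Pow(Add(-17, Mul(52, Pow(19, -1))), Rational(1, 2)), Add(-102, Mul(4, 4))) = Mul(Pow(Add(-17, Mul(52, Rational(1, 19))), Rational(1, 2)), Add(-102, 16)) = Mul(Pow(Add(-17, Rational(52, 19)), Rational(1, 2)), -86) = Mul(Pow(Rational(-271, 19), Rational(1, 2)), -86) = Mul(Mul(Rational(1, 19), I, Pow(5149, Rational(1, 2))), -86) = Mul(Rational(-86, 19), I, Pow(5149, Rational(1, 2)))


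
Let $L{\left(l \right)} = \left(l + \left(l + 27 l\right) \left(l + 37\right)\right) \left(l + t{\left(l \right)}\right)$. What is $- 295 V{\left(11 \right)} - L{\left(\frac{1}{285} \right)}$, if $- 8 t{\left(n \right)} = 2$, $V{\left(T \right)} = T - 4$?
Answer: $- \frac{191128716487}{92596500} \approx -2064.1$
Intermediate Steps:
$V{\left(T \right)} = -4 + T$
$t{\left(n \right)} = - \frac{1}{4}$ ($t{\left(n \right)} = \left(- \frac{1}{8}\right) 2 = - \frac{1}{4}$)
$L{\left(l \right)} = \left(- \frac{1}{4} + l\right) \left(l + 28 l \left(37 + l\right)\right)$ ($L{\left(l \right)} = \left(l + \left(l + 27 l\right) \left(l + 37\right)\right) \left(l - \frac{1}{4}\right) = \left(l + 28 l \left(37 + l\right)\right) \left(- \frac{1}{4} + l\right) = \left(- \frac{1}{4} + l\right) \left(l + 28 l \left(37 + l\right)\right)$)
$- 295 V{\left(11 \right)} - L{\left(\frac{1}{285} \right)} = - 295 \left(-4 + 11\right) - \frac{-1037 + 112 \left(\frac{1}{285}\right)^{2} + \frac{4120}{285}}{4 \cdot 285} = \left(-295\right) 7 - \frac{1}{4} \cdot \frac{1}{285} \left(-1037 + \frac{112}{81225} + 4120 \cdot \frac{1}{285}\right) = -2065 - \frac{1}{4} \cdot \frac{1}{285} \left(-1037 + 112 \cdot \frac{1}{81225} + \frac{824}{57}\right) = -2065 - \frac{1}{4} \cdot \frac{1}{285} \left(-1037 + \frac{112}{81225} + \frac{824}{57}\right) = -2065 - \frac{1}{4} \cdot \frac{1}{285} \left(- \frac{83056013}{81225}\right) = -2065 - - \frac{83056013}{92596500} = -2065 + \frac{83056013}{92596500} = - \frac{191128716487}{92596500}$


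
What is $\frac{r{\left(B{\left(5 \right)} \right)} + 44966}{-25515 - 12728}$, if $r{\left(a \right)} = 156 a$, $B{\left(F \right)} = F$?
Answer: $- \frac{45746}{38243} \approx -1.1962$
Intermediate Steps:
$\frac{r{\left(B{\left(5 \right)} \right)} + 44966}{-25515 - 12728} = \frac{156 \cdot 5 + 44966}{-25515 - 12728} = \frac{780 + 44966}{-38243} = 45746 \left(- \frac{1}{38243}\right) = - \frac{45746}{38243}$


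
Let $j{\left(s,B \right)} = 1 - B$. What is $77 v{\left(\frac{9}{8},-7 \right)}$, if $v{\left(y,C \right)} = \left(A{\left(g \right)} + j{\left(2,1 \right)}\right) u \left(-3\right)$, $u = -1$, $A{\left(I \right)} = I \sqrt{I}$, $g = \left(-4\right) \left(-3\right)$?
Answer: $5544 \sqrt{3} \approx 9602.5$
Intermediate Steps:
$g = 12$
$A{\left(I \right)} = I^{\frac{3}{2}}$
$v{\left(y,C \right)} = 72 \sqrt{3}$ ($v{\left(y,C \right)} = \left(12^{\frac{3}{2}} + \left(1 - 1\right)\right) \left(-1\right) \left(-3\right) = \left(24 \sqrt{3} + \left(1 - 1\right)\right) \left(-1\right) \left(-3\right) = \left(24 \sqrt{3} + 0\right) \left(-1\right) \left(-3\right) = 24 \sqrt{3} \left(-1\right) \left(-3\right) = - 24 \sqrt{3} \left(-3\right) = 72 \sqrt{3}$)
$77 v{\left(\frac{9}{8},-7 \right)} = 77 \cdot 72 \sqrt{3} = 5544 \sqrt{3}$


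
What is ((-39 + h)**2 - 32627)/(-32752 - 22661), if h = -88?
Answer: 16498/55413 ≈ 0.29773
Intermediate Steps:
((-39 + h)**2 - 32627)/(-32752 - 22661) = ((-39 - 88)**2 - 32627)/(-32752 - 22661) = ((-127)**2 - 32627)/(-55413) = (16129 - 32627)*(-1/55413) = -16498*(-1/55413) = 16498/55413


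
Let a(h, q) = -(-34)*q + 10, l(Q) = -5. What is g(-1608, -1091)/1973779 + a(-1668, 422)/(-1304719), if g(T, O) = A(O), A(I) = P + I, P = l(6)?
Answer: -29769490906/2575226963101 ≈ -0.011560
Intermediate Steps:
a(h, q) = 10 + 34*q (a(h, q) = 34*q + 10 = 10 + 34*q)
P = -5
A(I) = -5 + I
g(T, O) = -5 + O
g(-1608, -1091)/1973779 + a(-1668, 422)/(-1304719) = (-5 - 1091)/1973779 + (10 + 34*422)/(-1304719) = -1096*1/1973779 + (10 + 14348)*(-1/1304719) = -1096/1973779 + 14358*(-1/1304719) = -1096/1973779 - 14358/1304719 = -29769490906/2575226963101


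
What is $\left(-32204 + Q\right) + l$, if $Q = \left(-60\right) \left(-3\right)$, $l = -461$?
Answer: $-32485$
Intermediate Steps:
$Q = 180$
$\left(-32204 + Q\right) + l = \left(-32204 + 180\right) - 461 = -32024 - 461 = -32485$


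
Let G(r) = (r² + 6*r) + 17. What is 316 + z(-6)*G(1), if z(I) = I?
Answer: 172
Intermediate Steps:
G(r) = 17 + r² + 6*r
316 + z(-6)*G(1) = 316 - 6*(17 + 1² + 6*1) = 316 - 6*(17 + 1 + 6) = 316 - 6*24 = 316 - 144 = 172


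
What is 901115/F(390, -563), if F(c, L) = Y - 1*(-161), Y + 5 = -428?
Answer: -901115/272 ≈ -3312.9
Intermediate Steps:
Y = -433 (Y = -5 - 428 = -433)
F(c, L) = -272 (F(c, L) = -433 - 1*(-161) = -433 + 161 = -272)
901115/F(390, -563) = 901115/(-272) = 901115*(-1/272) = -901115/272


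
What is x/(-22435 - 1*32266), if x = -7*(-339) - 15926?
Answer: 13553/54701 ≈ 0.24777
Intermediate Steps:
x = -13553 (x = 2373 - 15926 = -13553)
x/(-22435 - 1*32266) = -13553/(-22435 - 1*32266) = -13553/(-22435 - 32266) = -13553/(-54701) = -13553*(-1/54701) = 13553/54701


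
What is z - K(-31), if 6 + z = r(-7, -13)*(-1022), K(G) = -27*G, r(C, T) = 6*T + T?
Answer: 92159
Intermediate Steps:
r(C, T) = 7*T
z = 92996 (z = -6 + (7*(-13))*(-1022) = -6 - 91*(-1022) = -6 + 93002 = 92996)
z - K(-31) = 92996 - (-27)*(-31) = 92996 - 1*837 = 92996 - 837 = 92159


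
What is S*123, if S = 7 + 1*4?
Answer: 1353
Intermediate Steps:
S = 11 (S = 7 + 4 = 11)
S*123 = 11*123 = 1353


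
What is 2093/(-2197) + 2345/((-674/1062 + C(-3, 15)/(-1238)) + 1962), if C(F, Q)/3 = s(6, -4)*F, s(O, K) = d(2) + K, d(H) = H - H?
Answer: 26469279368/108949172033 ≈ 0.24295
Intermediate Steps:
d(H) = 0
s(O, K) = K (s(O, K) = 0 + K = K)
C(F, Q) = -12*F (C(F, Q) = 3*(-4*F) = -12*F)
2093/(-2197) + 2345/((-674/1062 + C(-3, 15)/(-1238)) + 1962) = 2093/(-2197) + 2345/((-674/1062 - 12*(-3)/(-1238)) + 1962) = 2093*(-1/2197) + 2345/((-674*1/1062 + 36*(-1/1238)) + 1962) = -161/169 + 2345/((-337/531 - 18/619) + 1962) = -161/169 + 2345/(-218161/328689 + 1962) = -161/169 + 2345/(644669657/328689) = -161/169 + 2345*(328689/644669657) = -161/169 + 770775705/644669657 = 26469279368/108949172033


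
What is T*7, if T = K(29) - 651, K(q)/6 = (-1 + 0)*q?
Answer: -5775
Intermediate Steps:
K(q) = -6*q (K(q) = 6*((-1 + 0)*q) = 6*(-q) = -6*q)
T = -825 (T = -6*29 - 651 = -174 - 651 = -825)
T*7 = -825*7 = -5775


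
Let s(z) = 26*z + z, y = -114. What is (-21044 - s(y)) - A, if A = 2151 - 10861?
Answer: -9256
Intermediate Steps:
s(z) = 27*z
A = -8710
(-21044 - s(y)) - A = (-21044 - 27*(-114)) - 1*(-8710) = (-21044 - 1*(-3078)) + 8710 = (-21044 + 3078) + 8710 = -17966 + 8710 = -9256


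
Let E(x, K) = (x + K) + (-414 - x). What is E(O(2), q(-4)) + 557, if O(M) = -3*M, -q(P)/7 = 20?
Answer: 3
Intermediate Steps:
q(P) = -140 (q(P) = -7*20 = -140)
E(x, K) = -414 + K (E(x, K) = (K + x) + (-414 - x) = -414 + K)
E(O(2), q(-4)) + 557 = (-414 - 140) + 557 = -554 + 557 = 3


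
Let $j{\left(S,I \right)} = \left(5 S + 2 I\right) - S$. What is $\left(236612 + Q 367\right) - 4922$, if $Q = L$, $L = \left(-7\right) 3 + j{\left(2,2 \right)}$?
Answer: $228387$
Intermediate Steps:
$j{\left(S,I \right)} = 2 I + 4 S$ ($j{\left(S,I \right)} = \left(2 I + 5 S\right) - S = 2 I + 4 S$)
$L = -9$ ($L = \left(-7\right) 3 + \left(2 \cdot 2 + 4 \cdot 2\right) = -21 + \left(4 + 8\right) = -21 + 12 = -9$)
$Q = -9$
$\left(236612 + Q 367\right) - 4922 = \left(236612 - 3303\right) - 4922 = 233309 - 4922 = 228387$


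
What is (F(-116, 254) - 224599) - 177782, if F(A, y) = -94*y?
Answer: -426257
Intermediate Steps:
(F(-116, 254) - 224599) - 177782 = (-94*254 - 224599) - 177782 = (-23876 - 224599) - 177782 = -248475 - 177782 = -426257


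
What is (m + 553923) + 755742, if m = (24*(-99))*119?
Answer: 1026921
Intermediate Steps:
m = -282744 (m = -2376*119 = -282744)
(m + 553923) + 755742 = (-282744 + 553923) + 755742 = 271179 + 755742 = 1026921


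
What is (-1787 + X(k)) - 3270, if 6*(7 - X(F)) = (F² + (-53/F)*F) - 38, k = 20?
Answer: -10203/2 ≈ -5101.5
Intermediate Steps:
X(F) = 133/6 - F²/6 (X(F) = 7 - ((F² + (-53/F)*F) - 38)/6 = 7 - ((F² - 53) - 38)/6 = 7 - ((-53 + F²) - 38)/6 = 7 - (-91 + F²)/6 = 7 + (91/6 - F²/6) = 133/6 - F²/6)
(-1787 + X(k)) - 3270 = (-1787 + (133/6 - ⅙*20²)) - 3270 = (-1787 + (133/6 - ⅙*400)) - 3270 = (-1787 + (133/6 - 200/3)) - 3270 = (-1787 - 89/2) - 3270 = -3663/2 - 3270 = -10203/2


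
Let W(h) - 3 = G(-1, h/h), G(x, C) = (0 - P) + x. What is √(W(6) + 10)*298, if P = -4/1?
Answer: 1192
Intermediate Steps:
P = -4 (P = -4*1 = -4)
G(x, C) = 4 + x (G(x, C) = (0 - 1*(-4)) + x = (0 + 4) + x = 4 + x)
W(h) = 6 (W(h) = 3 + (4 - 1) = 3 + 3 = 6)
√(W(6) + 10)*298 = √(6 + 10)*298 = √16*298 = 4*298 = 1192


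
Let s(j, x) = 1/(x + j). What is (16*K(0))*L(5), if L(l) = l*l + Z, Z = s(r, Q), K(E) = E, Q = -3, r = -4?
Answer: 0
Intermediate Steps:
s(j, x) = 1/(j + x)
Z = -⅐ (Z = 1/(-4 - 3) = 1/(-7) = -⅐ ≈ -0.14286)
L(l) = -⅐ + l² (L(l) = l*l - ⅐ = l² - ⅐ = -⅐ + l²)
(16*K(0))*L(5) = (16*0)*(-⅐ + 5²) = 0*(-⅐ + 25) = 0*(174/7) = 0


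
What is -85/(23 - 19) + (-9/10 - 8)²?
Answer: 1449/25 ≈ 57.960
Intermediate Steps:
-85/(23 - 19) + (-9/10 - 8)² = -85/4 + (-9*⅒ - 8)² = (¼)*(-85) + (-9/10 - 8)² = -85/4 + (-89/10)² = -85/4 + 7921/100 = 1449/25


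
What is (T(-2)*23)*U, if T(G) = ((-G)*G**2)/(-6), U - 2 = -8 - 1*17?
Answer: 2116/3 ≈ 705.33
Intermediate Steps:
U = -23 (U = 2 + (-8 - 1*17) = 2 + (-8 - 17) = 2 - 25 = -23)
T(G) = G**3/6 (T(G) = -G**3*(-1/6) = G**3/6)
(T(-2)*23)*U = (((1/6)*(-2)**3)*23)*(-23) = (((1/6)*(-8))*23)*(-23) = -4/3*23*(-23) = -92/3*(-23) = 2116/3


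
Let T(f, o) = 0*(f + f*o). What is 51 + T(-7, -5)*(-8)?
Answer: 51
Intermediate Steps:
T(f, o) = 0
51 + T(-7, -5)*(-8) = 51 + 0*(-8) = 51 + 0 = 51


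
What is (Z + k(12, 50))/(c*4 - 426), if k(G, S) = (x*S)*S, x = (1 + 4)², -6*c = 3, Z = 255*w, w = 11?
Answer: -65305/428 ≈ -152.58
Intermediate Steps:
Z = 2805 (Z = 255*11 = 2805)
c = -½ (c = -⅙*3 = -½ ≈ -0.50000)
x = 25 (x = 5² = 25)
k(G, S) = 25*S² (k(G, S) = (25*S)*S = 25*S²)
(Z + k(12, 50))/(c*4 - 426) = (2805 + 25*50²)/(-½*4 - 426) = (2805 + 25*2500)/(-2 - 426) = (2805 + 62500)/(-428) = 65305*(-1/428) = -65305/428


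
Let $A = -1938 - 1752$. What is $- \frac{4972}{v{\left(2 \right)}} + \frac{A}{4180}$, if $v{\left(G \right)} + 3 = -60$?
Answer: $\frac{2055049}{26334} \approx 78.038$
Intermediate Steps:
$A = -3690$ ($A = -1938 - 1752 = -3690$)
$v{\left(G \right)} = -63$ ($v{\left(G \right)} = -3 - 60 = -63$)
$- \frac{4972}{v{\left(2 \right)}} + \frac{A}{4180} = - \frac{4972}{-63} - \frac{3690}{4180} = \left(-4972\right) \left(- \frac{1}{63}\right) - \frac{369}{418} = \frac{4972}{63} - \frac{369}{418} = \frac{2055049}{26334}$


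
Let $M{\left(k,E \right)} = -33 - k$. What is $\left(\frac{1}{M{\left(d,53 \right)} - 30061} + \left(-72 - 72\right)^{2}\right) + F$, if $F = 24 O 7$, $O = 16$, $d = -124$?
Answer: $\frac{702017279}{29970} \approx 23424.0$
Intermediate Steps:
$F = 2688$ ($F = 24 \cdot 16 \cdot 7 = 384 \cdot 7 = 2688$)
$\left(\frac{1}{M{\left(d,53 \right)} - 30061} + \left(-72 - 72\right)^{2}\right) + F = \left(\frac{1}{\left(-33 - -124\right) - 30061} + \left(-72 - 72\right)^{2}\right) + 2688 = \left(\frac{1}{\left(-33 + 124\right) - 30061} + \left(-144\right)^{2}\right) + 2688 = \left(\frac{1}{91 - 30061} + 20736\right) + 2688 = \left(\frac{1}{-29970} + 20736\right) + 2688 = \left(- \frac{1}{29970} + 20736\right) + 2688 = \frac{621457919}{29970} + 2688 = \frac{702017279}{29970}$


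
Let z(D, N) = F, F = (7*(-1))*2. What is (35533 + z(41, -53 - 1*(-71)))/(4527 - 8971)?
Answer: -3229/404 ≈ -7.9926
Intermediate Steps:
F = -14 (F = -7*2 = -14)
z(D, N) = -14
(35533 + z(41, -53 - 1*(-71)))/(4527 - 8971) = (35533 - 14)/(4527 - 8971) = 35519/(-4444) = 35519*(-1/4444) = -3229/404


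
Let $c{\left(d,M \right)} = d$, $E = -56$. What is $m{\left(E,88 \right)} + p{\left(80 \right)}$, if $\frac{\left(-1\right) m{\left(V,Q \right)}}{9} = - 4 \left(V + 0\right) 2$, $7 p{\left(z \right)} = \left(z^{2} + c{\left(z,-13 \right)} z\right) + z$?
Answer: $-2192$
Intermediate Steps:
$p{\left(z \right)} = \frac{z}{7} + \frac{2 z^{2}}{7}$ ($p{\left(z \right)} = \frac{\left(z^{2} + z z\right) + z}{7} = \frac{\left(z^{2} + z^{2}\right) + z}{7} = \frac{2 z^{2} + z}{7} = \frac{z + 2 z^{2}}{7} = \frac{z}{7} + \frac{2 z^{2}}{7}$)
$m{\left(V,Q \right)} = 72 V$ ($m{\left(V,Q \right)} = - 9 - 4 \left(V + 0\right) 2 = - 9 - 4 V 2 = - 9 \left(- 8 V\right) = 72 V$)
$m{\left(E,88 \right)} + p{\left(80 \right)} = 72 \left(-56\right) + \frac{1}{7} \cdot 80 \left(1 + 2 \cdot 80\right) = -4032 + \frac{1}{7} \cdot 80 \left(1 + 160\right) = -4032 + \frac{1}{7} \cdot 80 \cdot 161 = -4032 + 1840 = -2192$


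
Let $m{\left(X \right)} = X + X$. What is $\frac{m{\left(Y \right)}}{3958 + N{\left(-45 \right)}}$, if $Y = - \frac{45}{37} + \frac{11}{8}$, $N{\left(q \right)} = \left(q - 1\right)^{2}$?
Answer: $\frac{47}{898952} \approx 5.2283 \cdot 10^{-5}$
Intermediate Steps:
$N{\left(q \right)} = \left(-1 + q\right)^{2}$
$Y = \frac{47}{296}$ ($Y = \left(-45\right) \frac{1}{37} + 11 \cdot \frac{1}{8} = - \frac{45}{37} + \frac{11}{8} = \frac{47}{296} \approx 0.15878$)
$m{\left(X \right)} = 2 X$
$\frac{m{\left(Y \right)}}{3958 + N{\left(-45 \right)}} = \frac{2 \cdot \frac{47}{296}}{3958 + \left(-1 - 45\right)^{2}} = \frac{47}{148 \left(3958 + \left(-46\right)^{2}\right)} = \frac{47}{148 \left(3958 + 2116\right)} = \frac{47}{148 \cdot 6074} = \frac{47}{148} \cdot \frac{1}{6074} = \frac{47}{898952}$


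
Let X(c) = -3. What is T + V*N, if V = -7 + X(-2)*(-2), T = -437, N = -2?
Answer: -435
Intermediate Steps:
V = -1 (V = -7 - 3*(-2) = -7 + 6 = -1)
T + V*N = -437 - 1*(-2) = -437 + 2 = -435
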